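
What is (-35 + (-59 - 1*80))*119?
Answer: -20706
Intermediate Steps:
(-35 + (-59 - 1*80))*119 = (-35 + (-59 - 80))*119 = (-35 - 139)*119 = -174*119 = -20706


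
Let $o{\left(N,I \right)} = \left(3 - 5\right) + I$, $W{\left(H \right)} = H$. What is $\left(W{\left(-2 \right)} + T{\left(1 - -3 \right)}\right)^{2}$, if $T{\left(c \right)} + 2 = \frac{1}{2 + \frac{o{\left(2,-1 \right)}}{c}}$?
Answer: $\frac{256}{25} \approx 10.24$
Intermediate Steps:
$o{\left(N,I \right)} = -2 + I$
$T{\left(c \right)} = -2 + \frac{1}{2 - \frac{3}{c}}$ ($T{\left(c \right)} = -2 + \frac{1}{2 + \frac{-2 - 1}{c}} = -2 + \frac{1}{2 - \frac{3}{c}}$)
$\left(W{\left(-2 \right)} + T{\left(1 - -3 \right)}\right)^{2} = \left(-2 + \frac{3 \left(2 - \left(1 - -3\right)\right)}{-3 + 2 \left(1 - -3\right)}\right)^{2} = \left(-2 + \frac{3 \left(2 - \left(1 + 3\right)\right)}{-3 + 2 \left(1 + 3\right)}\right)^{2} = \left(-2 + \frac{3 \left(2 - 4\right)}{-3 + 2 \cdot 4}\right)^{2} = \left(-2 + \frac{3 \left(2 - 4\right)}{-3 + 8}\right)^{2} = \left(-2 + 3 \cdot \frac{1}{5} \left(-2\right)\right)^{2} = \left(-2 - \frac{6}{5}\right)^{2} = \left(- \frac{16}{5}\right)^{2} = \frac{256}{25}$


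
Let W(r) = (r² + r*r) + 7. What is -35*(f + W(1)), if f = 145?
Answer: -5390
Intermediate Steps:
W(r) = 7 + 2*r² (W(r) = (r² + r²) + 7 = 2*r² + 7 = 7 + 2*r²)
-35*(f + W(1)) = -35*(145 + (7 + 2*1²)) = -35*(145 + (7 + 2*1)) = -35*(145 + (7 + 2)) = -35*(145 + 9) = -35*154 = -5390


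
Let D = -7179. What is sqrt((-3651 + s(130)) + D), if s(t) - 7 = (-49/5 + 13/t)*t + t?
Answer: I*sqrt(11954) ≈ 109.33*I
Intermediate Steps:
s(t) = 7 + t + t*(-49/5 + 13/t) (s(t) = 7 + ((-49/5 + 13/t)*t + t) = 7 + (t*(-49/5 + 13/t) + t) = 7 + (t + t*(-49/5 + 13/t)) = 7 + t + t*(-49/5 + 13/t))
sqrt((-3651 + s(130)) + D) = sqrt((-3651 + (20 - 44/5*130)) - 7179) = sqrt((-3651 + (20 - 1144)) - 7179) = sqrt((-3651 - 1124) - 7179) = sqrt(-4775 - 7179) = sqrt(-11954) = I*sqrt(11954)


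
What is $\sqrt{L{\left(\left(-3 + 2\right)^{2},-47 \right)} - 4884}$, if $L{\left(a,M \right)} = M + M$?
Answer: $i \sqrt{4978} \approx 70.555 i$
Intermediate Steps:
$L{\left(a,M \right)} = 2 M$
$\sqrt{L{\left(\left(-3 + 2\right)^{2},-47 \right)} - 4884} = \sqrt{2 \left(-47\right) - 4884} = \sqrt{-94 - 4884} = \sqrt{-4978} = i \sqrt{4978}$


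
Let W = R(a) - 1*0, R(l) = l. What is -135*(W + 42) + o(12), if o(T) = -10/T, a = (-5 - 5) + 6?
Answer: -30785/6 ≈ -5130.8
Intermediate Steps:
a = -4 (a = -10 + 6 = -4)
W = -4 (W = -4 - 1*0 = -4 + 0 = -4)
-135*(W + 42) + o(12) = -135*(-4 + 42) - 10/12 = -135*38 - 10*1/12 = -5130 - ⅚ = -30785/6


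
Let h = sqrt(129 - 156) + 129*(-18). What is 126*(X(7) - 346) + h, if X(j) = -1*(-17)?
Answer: -43776 + 3*I*sqrt(3) ≈ -43776.0 + 5.1962*I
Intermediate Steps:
X(j) = 17
h = -2322 + 3*I*sqrt(3) (h = sqrt(-27) - 2322 = 3*I*sqrt(3) - 2322 = -2322 + 3*I*sqrt(3) ≈ -2322.0 + 5.1962*I)
126*(X(7) - 346) + h = 126*(17 - 346) + (-2322 + 3*I*sqrt(3)) = 126*(-329) + (-2322 + 3*I*sqrt(3)) = -41454 + (-2322 + 3*I*sqrt(3)) = -43776 + 3*I*sqrt(3)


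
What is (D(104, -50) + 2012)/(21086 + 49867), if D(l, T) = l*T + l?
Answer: -1028/23651 ≈ -0.043465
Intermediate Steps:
D(l, T) = l + T*l (D(l, T) = T*l + l = l + T*l)
(D(104, -50) + 2012)/(21086 + 49867) = (104*(1 - 50) + 2012)/(21086 + 49867) = (104*(-49) + 2012)/70953 = (-5096 + 2012)*(1/70953) = -3084*1/70953 = -1028/23651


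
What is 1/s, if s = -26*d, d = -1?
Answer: 1/26 ≈ 0.038462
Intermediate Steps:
s = 26 (s = -26*(-1) = 26)
1/s = 1/26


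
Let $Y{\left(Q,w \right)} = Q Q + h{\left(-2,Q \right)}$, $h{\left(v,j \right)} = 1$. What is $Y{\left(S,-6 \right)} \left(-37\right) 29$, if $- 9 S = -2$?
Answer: $- \frac{91205}{81} \approx -1126.0$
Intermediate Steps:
$S = \frac{2}{9}$ ($S = \left(- \frac{1}{9}\right) \left(-2\right) = \frac{2}{9} \approx 0.22222$)
$Y{\left(Q,w \right)} = 1 + Q^{2}$ ($Y{\left(Q,w \right)} = Q Q + 1 = Q^{2} + 1 = 1 + Q^{2}$)
$Y{\left(S,-6 \right)} \left(-37\right) 29 = \left(1 + \left(\frac{2}{9}\right)^{2}\right) \left(-37\right) 29 = \left(1 + \frac{4}{81}\right) \left(-37\right) 29 = \frac{85}{81} \left(-37\right) 29 = \left(- \frac{3145}{81}\right) 29 = - \frac{91205}{81}$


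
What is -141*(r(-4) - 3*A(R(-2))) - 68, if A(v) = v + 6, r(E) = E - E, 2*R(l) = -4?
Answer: 1624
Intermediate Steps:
R(l) = -2 (R(l) = (½)*(-4) = -2)
r(E) = 0
A(v) = 6 + v
-141*(r(-4) - 3*A(R(-2))) - 68 = -141*(0 - 3*(6 - 2)) - 68 = -141*(0 - 3*4) - 68 = -141*(0 - 12) - 68 = -141*(-12) - 68 = 1692 - 68 = 1624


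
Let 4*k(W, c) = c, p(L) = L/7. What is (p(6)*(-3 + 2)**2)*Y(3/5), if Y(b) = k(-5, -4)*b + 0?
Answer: -18/35 ≈ -0.51429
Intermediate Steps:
p(L) = L/7 (p(L) = L*(1/7) = L/7)
k(W, c) = c/4
Y(b) = -b (Y(b) = ((1/4)*(-4))*b + 0 = -b + 0 = -b)
(p(6)*(-3 + 2)**2)*Y(3/5) = (((1/7)*6)*(-3 + 2)**2)*(-3/5) = ((6/7)*(-1)**2)*(-3/5) = ((6/7)*1)*(-1*3/5) = (6/7)*(-3/5) = -18/35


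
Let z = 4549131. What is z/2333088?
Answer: 505459/259232 ≈ 1.9498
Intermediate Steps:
z/2333088 = 4549131/2333088 = 4549131*(1/2333088) = 505459/259232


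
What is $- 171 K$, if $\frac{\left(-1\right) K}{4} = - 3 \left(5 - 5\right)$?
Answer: $0$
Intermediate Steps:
$K = 0$ ($K = - 4 \left(- 3 \left(5 - 5\right)\right) = - 4 \left(\left(-3\right) 0\right) = \left(-4\right) 0 = 0$)
$- 171 K = \left(-171\right) 0 = 0$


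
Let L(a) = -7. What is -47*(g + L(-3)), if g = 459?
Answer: -21244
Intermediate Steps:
-47*(g + L(-3)) = -47*(459 - 7) = -47*452 = -21244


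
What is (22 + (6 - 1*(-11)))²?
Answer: 1521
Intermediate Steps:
(22 + (6 - 1*(-11)))² = (22 + (6 + 11))² = (22 + 17)² = 39² = 1521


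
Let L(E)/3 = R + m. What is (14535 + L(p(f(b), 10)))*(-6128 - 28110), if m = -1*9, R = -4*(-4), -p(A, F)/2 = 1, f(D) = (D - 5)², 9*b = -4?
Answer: -498368328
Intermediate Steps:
b = -4/9 (b = (⅑)*(-4) = -4/9 ≈ -0.44444)
f(D) = (-5 + D)²
p(A, F) = -2 (p(A, F) = -2*1 = -2)
R = 16
m = -9
L(E) = 21 (L(E) = 3*(16 - 9) = 3*7 = 21)
(14535 + L(p(f(b), 10)))*(-6128 - 28110) = (14535 + 21)*(-6128 - 28110) = 14556*(-34238) = -498368328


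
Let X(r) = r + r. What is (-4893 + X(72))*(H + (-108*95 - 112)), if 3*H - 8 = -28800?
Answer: 94834364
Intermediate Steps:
H = -28792/3 (H = 8/3 + (⅓)*(-28800) = 8/3 - 9600 = -28792/3 ≈ -9597.3)
X(r) = 2*r
(-4893 + X(72))*(H + (-108*95 - 112)) = (-4893 + 2*72)*(-28792/3 + (-108*95 - 112)) = (-4893 + 144)*(-28792/3 + (-10260 - 112)) = -4749*(-28792/3 - 10372) = -4749*(-59908/3) = 94834364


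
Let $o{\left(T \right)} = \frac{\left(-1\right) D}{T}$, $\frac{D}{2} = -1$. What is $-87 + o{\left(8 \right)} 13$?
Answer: $- \frac{335}{4} \approx -83.75$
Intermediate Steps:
$D = -2$ ($D = 2 \left(-1\right) = -2$)
$o{\left(T \right)} = \frac{2}{T}$ ($o{\left(T \right)} = \frac{\left(-1\right) \left(-2\right)}{T} = \frac{2}{T}$)
$-87 + o{\left(8 \right)} 13 = -87 + \frac{2}{8} \cdot 13 = -87 + 2 \cdot \frac{1}{8} \cdot 13 = -87 + \frac{1}{4} \cdot 13 = -87 + \frac{13}{4} = - \frac{335}{4}$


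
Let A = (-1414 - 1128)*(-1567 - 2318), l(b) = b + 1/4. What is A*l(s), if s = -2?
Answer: -34564845/2 ≈ -1.7282e+7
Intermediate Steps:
l(b) = 1/4 + b (l(b) = b + 1/4 = 1/4 + b)
A = 9875670 (A = -2542*(-3885) = 9875670)
A*l(s) = 9875670*(1/4 - 2) = 9875670*(-7/4) = -34564845/2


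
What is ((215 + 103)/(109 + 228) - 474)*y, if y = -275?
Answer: 43840500/337 ≈ 1.3009e+5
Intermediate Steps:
((215 + 103)/(109 + 228) - 474)*y = ((215 + 103)/(109 + 228) - 474)*(-275) = (318/337 - 474)*(-275) = -159420/337*(-275) = 43840500/337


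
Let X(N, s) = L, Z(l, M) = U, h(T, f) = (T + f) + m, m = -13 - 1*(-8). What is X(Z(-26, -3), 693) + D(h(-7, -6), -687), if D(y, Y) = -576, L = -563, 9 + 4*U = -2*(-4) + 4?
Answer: -1139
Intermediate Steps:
m = -5 (m = -13 + 8 = -5)
h(T, f) = -5 + T + f (h(T, f) = (T + f) - 5 = -5 + T + f)
U = ¾ (U = -9/4 + (-2*(-4) + 4)/4 = -9/4 + (8 + 4)/4 = -9/4 + (¼)*12 = -9/4 + 3 = ¾ ≈ 0.75000)
Z(l, M) = ¾
X(N, s) = -563
X(Z(-26, -3), 693) + D(h(-7, -6), -687) = -563 - 576 = -1139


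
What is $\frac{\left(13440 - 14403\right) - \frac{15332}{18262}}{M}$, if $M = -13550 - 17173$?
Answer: $\frac{463201}{14764827} \approx 0.031372$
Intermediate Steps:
$M = -30723$
$\frac{\left(13440 - 14403\right) - \frac{15332}{18262}}{M} = \frac{\left(13440 - 14403\right) - \frac{15332}{18262}}{-30723} = \left(\left(13440 - 14403\right) - 15332 \cdot \frac{1}{18262}\right) \left(- \frac{1}{30723}\right) = \left(-963 - \frac{7666}{9131}\right) \left(- \frac{1}{30723}\right) = \left(- \frac{8800819}{9131}\right) \left(- \frac{1}{30723}\right) = \frac{463201}{14764827}$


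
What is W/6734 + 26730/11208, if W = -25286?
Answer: -8617139/6289556 ≈ -1.3701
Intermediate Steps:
W/6734 + 26730/11208 = -25286/6734 + 26730/11208 = -25286*1/6734 + 26730*(1/11208) = -12643/3367 + 4455/1868 = -8617139/6289556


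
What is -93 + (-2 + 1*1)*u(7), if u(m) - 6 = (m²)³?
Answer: -117748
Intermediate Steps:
u(m) = 6 + m⁶ (u(m) = 6 + (m²)³ = 6 + m⁶)
-93 + (-2 + 1*1)*u(7) = -93 + (-2 + 1*1)*(6 + 7⁶) = -93 + (-2 + 1)*(6 + 117649) = -93 - 1*117655 = -93 - 117655 = -117748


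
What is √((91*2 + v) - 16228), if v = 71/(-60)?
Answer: 71*I*√2865/30 ≈ 126.68*I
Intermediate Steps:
v = -71/60 (v = 71*(-1/60) = -71/60 ≈ -1.1833)
√((91*2 + v) - 16228) = √((91*2 - 71/60) - 16228) = √((182 - 71/60) - 16228) = √(10849/60 - 16228) = √(-962831/60) = 71*I*√2865/30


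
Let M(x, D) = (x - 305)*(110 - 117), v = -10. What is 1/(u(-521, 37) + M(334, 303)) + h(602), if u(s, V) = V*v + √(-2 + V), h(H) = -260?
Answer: -85357013/328294 - √35/328294 ≈ -260.00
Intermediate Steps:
M(x, D) = 2135 - 7*x (M(x, D) = (-305 + x)*(-7) = 2135 - 7*x)
u(s, V) = √(-2 + V) - 10*V (u(s, V) = V*(-10) + √(-2 + V) = -10*V + √(-2 + V) = √(-2 + V) - 10*V)
1/(u(-521, 37) + M(334, 303)) + h(602) = 1/((√(-2 + 37) - 10*37) + (2135 - 7*334)) - 260 = 1/((√35 - 370) + (2135 - 2338)) - 260 = 1/((-370 + √35) - 203) - 260 = 1/(-573 + √35) - 260 = -260 + 1/(-573 + √35)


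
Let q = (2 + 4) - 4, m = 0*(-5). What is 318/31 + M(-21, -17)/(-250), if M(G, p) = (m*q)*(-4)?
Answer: 318/31 ≈ 10.258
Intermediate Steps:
m = 0
q = 2 (q = 6 - 4 = 2)
M(G, p) = 0 (M(G, p) = (0*2)*(-4) = 0*(-4) = 0)
318/31 + M(-21, -17)/(-250) = 318/31 + 0/(-250) = 318*(1/31) + 0*(-1/250) = 318/31 + 0 = 318/31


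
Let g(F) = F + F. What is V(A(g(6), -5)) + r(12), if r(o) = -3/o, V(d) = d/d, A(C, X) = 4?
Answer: ¾ ≈ 0.75000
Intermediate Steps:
g(F) = 2*F
V(d) = 1
V(A(g(6), -5)) + r(12) = 1 - 3/12 = 1 - 3*1/12 = 1 - ¼ = ¾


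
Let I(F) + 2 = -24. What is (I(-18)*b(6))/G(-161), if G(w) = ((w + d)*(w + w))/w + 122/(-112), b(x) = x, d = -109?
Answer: 8736/30301 ≈ 0.28831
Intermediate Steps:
I(F) = -26 (I(F) = -2 - 24 = -26)
G(w) = -12269/56 + 2*w (G(w) = ((w - 109)*(w + w))/w + 122/(-112) = ((-109 + w)*(2*w))/w + 122*(-1/112) = (2*w*(-109 + w))/w - 61/56 = (-218 + 2*w) - 61/56 = -12269/56 + 2*w)
(I(-18)*b(6))/G(-161) = (-26*6)/(-12269/56 + 2*(-161)) = -156/(-12269/56 - 322) = -156/(-30301/56) = -156*(-56/30301) = 8736/30301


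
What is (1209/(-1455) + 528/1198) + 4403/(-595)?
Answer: -2263168/290515 ≈ -7.7902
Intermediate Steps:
(1209/(-1455) + 528/1198) + 4403/(-595) = (1209*(-1/1455) + 528*(1/1198)) + 4403*(-1/595) = (-403/485 + 264/599) - 37/5 = -113357/290515 - 37/5 = -2263168/290515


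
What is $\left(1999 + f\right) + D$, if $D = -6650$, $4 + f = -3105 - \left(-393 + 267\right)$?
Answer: $-7634$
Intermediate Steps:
$f = -2983$ ($f = -4 - 2979 = -2983$)
$\left(1999 + f\right) + D = \left(1999 - 2983\right) - 6650 = -984 - 6650 = -7634$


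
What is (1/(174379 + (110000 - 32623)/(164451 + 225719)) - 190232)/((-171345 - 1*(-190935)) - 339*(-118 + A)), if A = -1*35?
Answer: -12942915750319054/4861757910332799 ≈ -2.6622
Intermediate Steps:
A = -35
(1/(174379 + (110000 - 32623)/(164451 + 225719)) - 190232)/((-171345 - 1*(-190935)) - 339*(-118 + A)) = (1/(174379 + (110000 - 32623)/(164451 + 225719)) - 190232)/((-171345 - 1*(-190935)) - 339*(-118 - 35)) = (1/(174379 + 77377/390170) - 190232)/((-171345 + 190935) - 339*(-153)) = (1/(174379 + 77377*(1/390170)) - 190232)/(19590 + 51867) = (1/(174379 + 77377/390170) - 190232)/71457 = (1/(68037531807/390170) - 190232)*(1/71457) = (390170/68037531807 - 190232)*(1/71457) = -12942915750319054/68037531807*1/71457 = -12942915750319054/4861757910332799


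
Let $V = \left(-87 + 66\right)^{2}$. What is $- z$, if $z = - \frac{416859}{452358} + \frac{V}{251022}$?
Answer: $\frac{2901146945}{3154216941} \approx 0.91977$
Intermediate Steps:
$V = 441$ ($V = \left(-21\right)^{2} = 441$)
$z = - \frac{2901146945}{3154216941}$ ($z = - \frac{416859}{452358} + \frac{441}{251022} = \left(-416859\right) \frac{1}{452358} + 441 \cdot \frac{1}{251022} = - \frac{138953}{150786} + \frac{147}{83674} = - \frac{2901146945}{3154216941} \approx -0.91977$)
$- z = \left(-1\right) \left(- \frac{2901146945}{3154216941}\right) = \frac{2901146945}{3154216941}$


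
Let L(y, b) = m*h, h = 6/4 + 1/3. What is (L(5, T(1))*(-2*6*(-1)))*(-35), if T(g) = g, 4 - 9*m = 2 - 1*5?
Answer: -5390/9 ≈ -598.89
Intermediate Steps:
m = 7/9 (m = 4/9 - (2 - 1*5)/9 = 4/9 - (2 - 5)/9 = 4/9 - 1/9*(-3) = 4/9 + 1/3 = 7/9 ≈ 0.77778)
h = 11/6 (h = 6*(1/4) + 1*(1/3) = 3/2 + 1/3 = 11/6 ≈ 1.8333)
L(y, b) = 77/54 (L(y, b) = (7/9)*(11/6) = 77/54)
(L(5, T(1))*(-2*6*(-1)))*(-35) = (77*(-2*6*(-1))/54)*(-35) = (77*(-12*(-1))/54)*(-35) = ((77/54)*12)*(-35) = (154/9)*(-35) = -5390/9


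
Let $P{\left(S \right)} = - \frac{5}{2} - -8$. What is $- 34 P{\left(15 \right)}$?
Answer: $-187$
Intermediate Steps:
$P{\left(S \right)} = \frac{11}{2}$ ($P{\left(S \right)} = \left(-5\right) \frac{1}{2} + 8 = - \frac{5}{2} + 8 = \frac{11}{2}$)
$- 34 P{\left(15 \right)} = \left(-34\right) \frac{11}{2} = -187$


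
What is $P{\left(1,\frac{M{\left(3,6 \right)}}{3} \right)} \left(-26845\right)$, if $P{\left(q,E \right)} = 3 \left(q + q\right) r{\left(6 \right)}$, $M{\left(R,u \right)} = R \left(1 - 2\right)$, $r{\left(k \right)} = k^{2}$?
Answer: $-5798520$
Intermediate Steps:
$M{\left(R,u \right)} = - R$ ($M{\left(R,u \right)} = R \left(-1\right) = - R$)
$P{\left(q,E \right)} = 216 q$ ($P{\left(q,E \right)} = 3 \left(q + q\right) 6^{2} = 3 \cdot 2 q 36 = 3 \cdot 72 q = 216 q$)
$P{\left(1,\frac{M{\left(3,6 \right)}}{3} \right)} \left(-26845\right) = 216 \cdot 1 \left(-26845\right) = 216 \left(-26845\right) = -5798520$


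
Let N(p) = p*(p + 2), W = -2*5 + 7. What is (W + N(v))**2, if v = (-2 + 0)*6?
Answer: 13689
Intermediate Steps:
W = -3 (W = -10 + 7 = -3)
v = -12 (v = -2*6 = -12)
N(p) = p*(2 + p)
(W + N(v))**2 = (-3 - 12*(2 - 12))**2 = (-3 - 12*(-10))**2 = (-3 + 120)**2 = 117**2 = 13689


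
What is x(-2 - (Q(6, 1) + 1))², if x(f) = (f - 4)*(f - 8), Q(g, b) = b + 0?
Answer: 9216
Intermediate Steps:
Q(g, b) = b
x(f) = (-8 + f)*(-4 + f) (x(f) = (-4 + f)*(-8 + f) = (-8 + f)*(-4 + f))
x(-2 - (Q(6, 1) + 1))² = (32 + (-2 - (1 + 1))² - 12*(-2 - (1 + 1)))² = (32 + (-2 - 1*2)² - 12*(-2 - 1*2))² = (32 + (-2 - 2)² - 12*(-2 - 2))² = (32 + (-4)² - 12*(-4))² = (32 + 16 + 48)² = 96² = 9216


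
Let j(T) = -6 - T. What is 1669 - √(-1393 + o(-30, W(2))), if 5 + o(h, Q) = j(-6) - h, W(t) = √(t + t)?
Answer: 1669 - 6*I*√38 ≈ 1669.0 - 36.987*I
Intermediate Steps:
W(t) = √2*√t (W(t) = √(2*t) = √2*√t)
o(h, Q) = -5 - h (o(h, Q) = -5 + ((-6 - 1*(-6)) - h) = -5 + ((-6 + 6) - h) = -5 + (0 - h) = -5 - h)
1669 - √(-1393 + o(-30, W(2))) = 1669 - √(-1393 + (-5 - 1*(-30))) = 1669 - √(-1393 + (-5 + 30)) = 1669 - √(-1393 + 25) = 1669 - √(-1368) = 1669 - 6*I*√38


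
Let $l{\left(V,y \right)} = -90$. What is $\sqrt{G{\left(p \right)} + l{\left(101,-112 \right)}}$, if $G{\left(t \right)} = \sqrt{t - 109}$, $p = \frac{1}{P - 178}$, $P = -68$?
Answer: $\frac{\sqrt{-5446440 + 246 i \sqrt{6596490}}}{246} \approx 0.54934 + 9.5027 i$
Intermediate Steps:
$p = - \frac{1}{246}$ ($p = \frac{1}{-68 - 178} = \frac{1}{-246} = - \frac{1}{246} \approx -0.004065$)
$G{\left(t \right)} = \sqrt{-109 + t}$
$\sqrt{G{\left(p \right)} + l{\left(101,-112 \right)}} = \sqrt{\sqrt{-109 - \frac{1}{246}} - 90} = \sqrt{\sqrt{- \frac{26815}{246}} - 90} = \sqrt{\frac{i \sqrt{6596490}}{246} - 90} = \sqrt{-90 + \frac{i \sqrt{6596490}}{246}}$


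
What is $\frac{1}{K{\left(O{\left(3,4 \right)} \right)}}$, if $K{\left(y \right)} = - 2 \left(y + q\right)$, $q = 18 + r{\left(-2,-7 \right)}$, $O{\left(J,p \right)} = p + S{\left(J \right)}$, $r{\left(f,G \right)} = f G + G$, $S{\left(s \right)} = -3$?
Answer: $- \frac{1}{52} \approx -0.019231$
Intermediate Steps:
$r{\left(f,G \right)} = G + G f$ ($r{\left(f,G \right)} = G f + G = G + G f$)
$O{\left(J,p \right)} = -3 + p$ ($O{\left(J,p \right)} = p - 3 = -3 + p$)
$q = 25$ ($q = 18 - 7 \left(1 - 2\right) = 18 - -7 = 18 + 7 = 25$)
$K{\left(y \right)} = -50 - 2 y$ ($K{\left(y \right)} = - 2 \left(y + 25\right) = - 2 \left(25 + y\right) = -50 - 2 y$)
$\frac{1}{K{\left(O{\left(3,4 \right)} \right)}} = \frac{1}{-50 - 2 \left(-3 + 4\right)} = \frac{1}{-50 - 2} = \frac{1}{-52} = - \frac{1}{52}$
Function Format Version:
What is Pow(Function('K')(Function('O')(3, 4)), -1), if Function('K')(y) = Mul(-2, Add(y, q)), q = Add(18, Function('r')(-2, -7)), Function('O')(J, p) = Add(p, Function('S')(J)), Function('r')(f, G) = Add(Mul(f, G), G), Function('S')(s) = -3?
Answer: Rational(-1, 52) ≈ -0.019231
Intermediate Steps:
Function('r')(f, G) = Add(G, Mul(G, f)) (Function('r')(f, G) = Add(Mul(G, f), G) = Add(G, Mul(G, f)))
Function('O')(J, p) = Add(-3, p) (Function('O')(J, p) = Add(p, -3) = Add(-3, p))
q = 25 (q = Add(18, Mul(-7, Add(1, -2))) = Add(18, Mul(-7, -1)) = Add(18, 7) = 25)
Function('K')(y) = Add(-50, Mul(-2, y)) (Function('K')(y) = Mul(-2, Add(y, 25)) = Mul(-2, Add(25, y)) = Add(-50, Mul(-2, y)))
Pow(Function('K')(Function('O')(3, 4)), -1) = Pow(Add(-50, Mul(-2, Add(-3, 4))), -1) = Pow(Add(-50, Mul(-2, 1)), -1) = Pow(Add(-50, -2), -1) = Pow(-52, -1) = Rational(-1, 52)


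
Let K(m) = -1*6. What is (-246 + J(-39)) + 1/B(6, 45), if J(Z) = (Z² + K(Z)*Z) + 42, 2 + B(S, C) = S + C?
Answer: 76000/49 ≈ 1551.0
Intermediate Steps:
K(m) = -6
B(S, C) = -2 + C + S (B(S, C) = -2 + (S + C) = -2 + (C + S) = -2 + C + S)
J(Z) = 42 + Z² - 6*Z (J(Z) = (Z² - 6*Z) + 42 = 42 + Z² - 6*Z)
(-246 + J(-39)) + 1/B(6, 45) = (-246 + (42 + (-39)² - 6*(-39))) + 1/(-2 + 45 + 6) = (-246 + (42 + 1521 + 234)) + 1/49 = (-246 + 1797) + 1/49 = 1551 + 1/49 = 76000/49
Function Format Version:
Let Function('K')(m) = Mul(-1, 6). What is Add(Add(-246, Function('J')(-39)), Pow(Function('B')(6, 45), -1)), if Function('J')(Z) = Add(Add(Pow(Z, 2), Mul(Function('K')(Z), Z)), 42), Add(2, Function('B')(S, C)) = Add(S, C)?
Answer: Rational(76000, 49) ≈ 1551.0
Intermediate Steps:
Function('K')(m) = -6
Function('B')(S, C) = Add(-2, C, S) (Function('B')(S, C) = Add(-2, Add(S, C)) = Add(-2, Add(C, S)) = Add(-2, C, S))
Function('J')(Z) = Add(42, Pow(Z, 2), Mul(-6, Z)) (Function('J')(Z) = Add(Add(Pow(Z, 2), Mul(-6, Z)), 42) = Add(42, Pow(Z, 2), Mul(-6, Z)))
Add(Add(-246, Function('J')(-39)), Pow(Function('B')(6, 45), -1)) = Add(Add(-246, Add(42, Pow(-39, 2), Mul(-6, -39))), Pow(Add(-2, 45, 6), -1)) = Add(Add(-246, Add(42, 1521, 234)), Pow(49, -1)) = Add(Add(-246, 1797), Rational(1, 49)) = Add(1551, Rational(1, 49)) = Rational(76000, 49)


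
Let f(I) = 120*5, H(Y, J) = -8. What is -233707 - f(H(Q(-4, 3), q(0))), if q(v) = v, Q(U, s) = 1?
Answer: -234307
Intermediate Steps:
f(I) = 600
-233707 - f(H(Q(-4, 3), q(0))) = -233707 - 1*600 = -233707 - 600 = -234307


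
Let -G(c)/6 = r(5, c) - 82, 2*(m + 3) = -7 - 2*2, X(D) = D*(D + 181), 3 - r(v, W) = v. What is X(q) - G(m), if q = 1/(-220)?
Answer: -24433419/48400 ≈ -504.82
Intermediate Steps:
r(v, W) = 3 - v
q = -1/220 ≈ -0.0045455
X(D) = D*(181 + D)
m = -17/2 (m = -3 + (-7 - 2*2)/2 = -3 + (-7 - 4)/2 = -3 + (½)*(-11) = -3 - 11/2 = -17/2 ≈ -8.5000)
G(c) = 504 (G(c) = -6*((3 - 1*5) - 82) = -6*((3 - 5) - 82) = -6*(-2 - 82) = -6*(-84) = 504)
X(q) - G(m) = -(181 - 1/220)/220 - 1*504 = -1/220*39819/220 - 504 = -39819/48400 - 504 = -24433419/48400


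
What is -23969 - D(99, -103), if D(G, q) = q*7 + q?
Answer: -23145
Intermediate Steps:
D(G, q) = 8*q (D(G, q) = 7*q + q = 8*q)
-23969 - D(99, -103) = -23969 - 8*(-103) = -23969 - 1*(-824) = -23969 + 824 = -23145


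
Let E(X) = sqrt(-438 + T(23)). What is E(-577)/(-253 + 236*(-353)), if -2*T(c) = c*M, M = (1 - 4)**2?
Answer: -19*I*sqrt(6)/167122 ≈ -0.00027848*I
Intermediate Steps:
M = 9 (M = (-3)**2 = 9)
T(c) = -9*c/2 (T(c) = -c*9/2 = -9*c/2)
E(X) = 19*I*sqrt(6)/2 (E(X) = sqrt(-438 - 9/2*23) = sqrt(-438 - 207/2) = sqrt(-1083/2) = 19*I*sqrt(6)/2)
E(-577)/(-253 + 236*(-353)) = (19*I*sqrt(6)/2)/(-253 + 236*(-353)) = (19*I*sqrt(6)/2)/(-253 - 83308) = (19*I*sqrt(6)/2)/(-83561) = (19*I*sqrt(6)/2)*(-1/83561) = -19*I*sqrt(6)/167122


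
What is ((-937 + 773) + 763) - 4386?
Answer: -3787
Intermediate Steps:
((-937 + 773) + 763) - 4386 = (-164 + 763) - 4386 = 599 - 4386 = -3787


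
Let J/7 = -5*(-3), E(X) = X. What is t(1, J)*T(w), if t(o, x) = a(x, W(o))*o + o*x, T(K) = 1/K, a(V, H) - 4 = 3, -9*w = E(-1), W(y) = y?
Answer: 1008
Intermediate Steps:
w = ⅑ (w = -⅑*(-1) = ⅑ ≈ 0.11111)
a(V, H) = 7 (a(V, H) = 4 + 3 = 7)
J = 105 (J = 7*(-5*(-3)) = 7*15 = 105)
t(o, x) = 7*o + o*x
t(1, J)*T(w) = (1*(7 + 105))/(⅑) = (1*112)*9 = 112*9 = 1008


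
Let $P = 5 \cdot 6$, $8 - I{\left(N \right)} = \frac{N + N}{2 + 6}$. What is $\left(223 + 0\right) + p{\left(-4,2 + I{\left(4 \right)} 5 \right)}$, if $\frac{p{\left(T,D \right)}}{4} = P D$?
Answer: $4663$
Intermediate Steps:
$I{\left(N \right)} = 8 - \frac{N}{4}$ ($I{\left(N \right)} = 8 - \frac{N + N}{2 + 6} = 8 - \frac{2 N}{8} = 8 - 2 N \frac{1}{8} = 8 - \frac{N}{4}$)
$P = 30$
$p{\left(T,D \right)} = 120 D$ ($p{\left(T,D \right)} = 4 \cdot 30 D = 120 D$)
$\left(223 + 0\right) + p{\left(-4,2 + I{\left(4 \right)} 5 \right)} = \left(223 + 0\right) + 120 \left(2 + \left(8 - 1\right) 5\right) = 223 + 120 \left(2 + \left(8 - 1\right) 5\right) = 223 + 120 \left(2 + 7 \cdot 5\right) = 223 + 120 \left(2 + 35\right) = 223 + 120 \cdot 37 = 223 + 4440 = 4663$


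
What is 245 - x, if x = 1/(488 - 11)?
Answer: 116864/477 ≈ 245.00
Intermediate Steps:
x = 1/477 ≈ 0.0020964
245 - x = 245 - 1*1/477 = 245 - 1/477 = 116864/477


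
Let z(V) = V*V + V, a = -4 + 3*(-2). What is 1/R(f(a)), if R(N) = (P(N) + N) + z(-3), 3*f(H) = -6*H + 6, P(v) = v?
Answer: 1/50 ≈ 0.020000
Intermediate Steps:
a = -10 (a = -4 - 6 = -10)
z(V) = V + V² (z(V) = V² + V = V + V²)
f(H) = 2 - 2*H (f(H) = (-6*H + 6)/3 = (6 - 6*H)/3 = 2 - 2*H)
R(N) = 6 + 2*N (R(N) = (N + N) - 3*(1 - 3) = 2*N - 3*(-2) = 2*N + 6 = 6 + 2*N)
1/R(f(a)) = 1/(6 + 2*(2 - 2*(-10))) = 1/(6 + 2*(2 + 20)) = 1/(6 + 2*22) = 1/(6 + 44) = 1/50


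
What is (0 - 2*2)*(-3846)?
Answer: 15384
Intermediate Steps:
(0 - 2*2)*(-3846) = (0 - 4)*(-3846) = -4*(-3846) = 15384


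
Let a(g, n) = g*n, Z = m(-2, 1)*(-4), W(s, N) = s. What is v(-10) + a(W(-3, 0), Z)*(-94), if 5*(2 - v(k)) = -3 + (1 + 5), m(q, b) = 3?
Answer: -16913/5 ≈ -3382.6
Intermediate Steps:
Z = -12 (Z = 3*(-4) = -12)
v(k) = 7/5 (v(k) = 2 - (-3 + (1 + 5))/5 = 2 - (-3 + 6)/5 = 2 - 1/5*3 = 2 - 3/5 = 7/5)
v(-10) + a(W(-3, 0), Z)*(-94) = 7/5 - 3*(-12)*(-94) = 7/5 + 36*(-94) = 7/5 - 3384 = -16913/5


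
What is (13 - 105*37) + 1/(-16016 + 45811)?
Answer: -115366239/29795 ≈ -3872.0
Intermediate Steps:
(13 - 105*37) + 1/(-16016 + 45811) = (13 - 3885) + 1/29795 = -3872 + 1/29795 = -115366239/29795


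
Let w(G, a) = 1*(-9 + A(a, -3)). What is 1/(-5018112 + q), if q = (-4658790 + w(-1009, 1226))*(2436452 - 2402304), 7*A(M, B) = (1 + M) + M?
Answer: -7/1113572039504 ≈ -6.2861e-12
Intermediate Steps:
A(M, B) = ⅐ + 2*M/7 (A(M, B) = ((1 + M) + M)/7 = (1 + 2*M)/7 = ⅐ + 2*M/7)
w(G, a) = -62/7 + 2*a/7 (w(G, a) = 1*(-9 + (⅐ + 2*a/7)) = 1*(-62/7 + 2*a/7) = -62/7 + 2*a/7)
q = -1113536912720/7 (q = (-4658790 + (-62/7 + (2/7)*1226))*(2436452 - 2402304) = (-4658790 + (-62/7 + 2452/7))*34148 = (-4658790 + 2390/7)*34148 = -32609140/7*34148 = -1113536912720/7 ≈ -1.5908e+11)
1/(-5018112 + q) = 1/(-5018112 - 1113536912720/7) = 1/(-1113572039504/7) = -7/1113572039504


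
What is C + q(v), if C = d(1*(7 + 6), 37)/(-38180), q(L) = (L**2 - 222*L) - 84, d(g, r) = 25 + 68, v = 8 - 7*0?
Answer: -68571373/38180 ≈ -1796.0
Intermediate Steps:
v = 8 (v = 8 + 0 = 8)
d(g, r) = 93
q(L) = -84 + L**2 - 222*L
C = -93/38180 (C = 93/(-38180) = 93*(-1/38180) = -93/38180 ≈ -0.0024358)
C + q(v) = -93/38180 + (-84 + 8**2 - 222*8) = -93/38180 + (-84 + 64 - 1776) = -93/38180 - 1796 = -68571373/38180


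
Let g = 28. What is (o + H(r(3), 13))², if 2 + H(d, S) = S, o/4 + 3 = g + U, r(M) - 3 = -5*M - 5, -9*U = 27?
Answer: 9801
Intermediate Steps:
U = -3 (U = -⅑*27 = -3)
r(M) = -2 - 5*M (r(M) = 3 + (-5*M - 5) = 3 + (-5 - 5*M) = -2 - 5*M)
o = 88 (o = -12 + 4*(28 - 3) = -12 + 4*25 = -12 + 100 = 88)
H(d, S) = -2 + S
(o + H(r(3), 13))² = (88 + (-2 + 13))² = (88 + 11)² = 99² = 9801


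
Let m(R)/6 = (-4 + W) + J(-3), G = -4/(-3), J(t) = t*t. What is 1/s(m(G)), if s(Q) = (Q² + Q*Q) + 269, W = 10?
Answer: 1/16469 ≈ 6.0720e-5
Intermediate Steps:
J(t) = t²
G = 4/3 (G = -4*(-⅓) = 4/3 ≈ 1.3333)
m(R) = 90 (m(R) = 6*((-4 + 10) + (-3)²) = 6*(6 + 9) = 6*15 = 90)
s(Q) = 269 + 2*Q² (s(Q) = (Q² + Q²) + 269 = 2*Q² + 269 = 269 + 2*Q²)
1/s(m(G)) = 1/(269 + 2*90²) = 1/(269 + 2*8100) = 1/(269 + 16200) = 1/16469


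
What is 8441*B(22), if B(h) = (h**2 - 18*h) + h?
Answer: 928510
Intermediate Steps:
B(h) = h**2 - 17*h
8441*B(22) = 8441*(22*(-17 + 22)) = 8441*(22*5) = 8441*110 = 928510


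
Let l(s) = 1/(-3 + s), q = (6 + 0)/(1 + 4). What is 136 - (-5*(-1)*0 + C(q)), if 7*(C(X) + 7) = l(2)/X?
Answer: 6011/42 ≈ 143.12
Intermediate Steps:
q = 6/5 ≈ 1.2000
C(X) = -7 - 1/(7*X) (C(X) = -7 + (1/((-3 + 2)*X))/7 = -7 + (1/((-1)*X))/7 = -7 + (-1/X)/7 = -7 - 1/(7*X))
136 - (-5*(-1)*0 + C(q)) = 136 - (-5*(-1)*0 + (-7 - 1/(7*6/5))) = 136 - (5*0 + (-7 - ⅐*⅚)) = 136 - (0 + (-7 - 5/42)) = 136 - (0 - 299/42) = 136 - 1*(-299/42) = 136 + 299/42 = 6011/42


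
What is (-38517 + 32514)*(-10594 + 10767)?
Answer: -1038519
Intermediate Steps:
(-38517 + 32514)*(-10594 + 10767) = -6003*173 = -1038519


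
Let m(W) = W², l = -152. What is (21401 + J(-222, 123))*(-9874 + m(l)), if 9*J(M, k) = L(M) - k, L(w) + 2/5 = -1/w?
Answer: 10469292029/37 ≈ 2.8295e+8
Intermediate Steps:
L(w) = -⅖ - 1/w
J(M, k) = -2/45 - k/9 - 1/(9*M) (J(M, k) = ((-⅖ - 1/M) - k)/9 = (-⅖ - k - 1/M)/9 = -2/45 - k/9 - 1/(9*M))
(21401 + J(-222, 123))*(-9874 + m(l)) = (21401 + (-2/45 - ⅑*123 - ⅑/(-222)))*(-9874 + (-152)²) = (21401 + (-2/45 - 41/3 - ⅑*(-1/222)))*(-9874 + 23104) = (21401 + (-2/45 - 41/3 + 1/1998))*13230 = (21401 - 136969/9990)*13230 = (213659021/9990)*13230 = 10469292029/37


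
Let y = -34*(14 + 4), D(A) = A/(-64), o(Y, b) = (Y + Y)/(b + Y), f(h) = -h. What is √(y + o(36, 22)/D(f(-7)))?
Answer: 6*I*√713545/203 ≈ 24.967*I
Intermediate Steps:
o(Y, b) = 2*Y/(Y + b) (o(Y, b) = (2*Y)/(Y + b) = 2*Y/(Y + b))
D(A) = -A/64 (D(A) = A*(-1/64) = -A/64)
y = -612 (y = -34*18 = -612)
√(y + o(36, 22)/D(f(-7))) = √(-612 + (2*36/(36 + 22))/((-(-1)*(-7)/64))) = √(-612 + (2*36/58)/((-1/64*7))) = √(-612 + (2*36*(1/58))/(-7/64)) = √(-612 + (36/29)*(-64/7)) = √(-612 - 2304/203) = √(-126540/203) = 6*I*√713545/203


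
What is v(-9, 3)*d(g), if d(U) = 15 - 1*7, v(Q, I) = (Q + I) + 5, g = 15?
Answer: -8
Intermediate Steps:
v(Q, I) = 5 + I + Q (v(Q, I) = (I + Q) + 5 = 5 + I + Q)
d(U) = 8 (d(U) = 15 - 7 = 8)
v(-9, 3)*d(g) = (5 + 3 - 9)*8 = -1*8 = -8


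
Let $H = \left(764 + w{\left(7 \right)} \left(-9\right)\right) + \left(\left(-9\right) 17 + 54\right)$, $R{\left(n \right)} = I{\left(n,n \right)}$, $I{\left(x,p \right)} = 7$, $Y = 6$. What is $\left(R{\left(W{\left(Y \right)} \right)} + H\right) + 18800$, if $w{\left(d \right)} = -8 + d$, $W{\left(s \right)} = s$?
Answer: $19481$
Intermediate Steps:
$R{\left(n \right)} = 7$
$H = 674$ ($H = \left(764 + \left(-8 + 7\right) \left(-9\right)\right) + \left(\left(-9\right) 17 + 54\right) = \left(764 - -9\right) + \left(-153 + 54\right) = \left(764 + 9\right) - 99 = 773 - 99 = 674$)
$\left(R{\left(W{\left(Y \right)} \right)} + H\right) + 18800 = \left(7 + 674\right) + 18800 = 681 + 18800 = 19481$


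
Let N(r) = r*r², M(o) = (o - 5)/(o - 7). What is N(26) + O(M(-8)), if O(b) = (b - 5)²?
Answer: 3958444/225 ≈ 17593.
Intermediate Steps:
M(o) = (-5 + o)/(-7 + o)
N(r) = r³
O(b) = (-5 + b)²
N(26) + O(M(-8)) = 26³ + (-5 + (-5 - 8)/(-7 - 8))² = 17576 + (-5 - 13/(-15))² = 17576 + (-5 - 1/15*(-13))² = 17576 + (-5 + 13/15)² = 17576 + (-62/15)² = 17576 + 3844/225 = 3958444/225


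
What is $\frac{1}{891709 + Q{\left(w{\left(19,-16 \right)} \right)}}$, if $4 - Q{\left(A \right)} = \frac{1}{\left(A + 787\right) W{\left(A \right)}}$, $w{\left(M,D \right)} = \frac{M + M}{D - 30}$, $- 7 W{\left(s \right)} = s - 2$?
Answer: $\frac{1175330}{1048057036587} \approx 1.1214 \cdot 10^{-6}$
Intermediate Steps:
$W{\left(s \right)} = \frac{2}{7} - \frac{s}{7}$ ($W{\left(s \right)} = - \frac{s - 2}{7} = - \frac{-2 + s}{7} = \frac{2}{7} - \frac{s}{7}$)
$w{\left(M,D \right)} = \frac{2 M}{-30 + D}$
$Q{\left(A \right)} = 4 - \frac{1}{\left(787 + A\right) \left(\frac{2}{7} - \frac{A}{7}\right)}$ ($Q{\left(A \right)} = 4 - \frac{1}{\left(A + 787\right) \left(\frac{2}{7} - \frac{A}{7}\right)} = 4 - \frac{1}{\left(787 + A\right) \left(\frac{2}{7} - \frac{A}{7}\right)}$)
$\frac{1}{891709 + Q{\left(w{\left(19,-16 \right)} \right)}} = \frac{1}{891709 + \frac{-6289 + 3148 \cdot 2 \cdot 19 \frac{1}{-30 - 16} + 4 \cdot 2 \cdot 19 \frac{1}{-30 - 16} \left(-2 + 2 \cdot 19 \frac{1}{-30 - 16}\right)}{\left(-2 + 2 \cdot 19 \frac{1}{-30 - 16}\right) \left(787 + 2 \cdot 19 \frac{1}{-30 - 16}\right)}} = \frac{1}{891709 + \frac{-6289 + 3148 \cdot 2 \cdot 19 \frac{1}{-46} + 4 \cdot 2 \cdot 19 \frac{1}{-46} \left(-2 + 2 \cdot 19 \frac{1}{-46}\right)}{\left(-2 + 2 \cdot 19 \frac{1}{-46}\right) \left(787 + 2 \cdot 19 \frac{1}{-46}\right)}} = \frac{1}{891709 + \frac{-6289 + 3148 \cdot 2 \cdot 19 \left(- \frac{1}{46}\right) + 4 \cdot 2 \cdot 19 \left(- \frac{1}{46}\right) \left(-2 + 2 \cdot 19 \left(- \frac{1}{46}\right)\right)}{\left(-2 + 2 \cdot 19 \left(- \frac{1}{46}\right)\right) \left(787 + 2 \cdot 19 \left(- \frac{1}{46}\right)\right)}} = \frac{1}{891709 + \frac{-6289 + 3148 \left(- \frac{19}{23}\right) + 4 \left(- \frac{19}{23}\right) \left(-2 - \frac{19}{23}\right)}{\left(-2 - \frac{19}{23}\right) \left(787 - \frac{19}{23}\right)}} = \frac{1}{891709 + \frac{-6289 - \frac{59812}{23} + 4 \left(- \frac{19}{23}\right) \left(- \frac{65}{23}\right)}{\left(- \frac{65}{23}\right) \frac{18082}{23}}} = \frac{1}{891709 - \frac{529 \left(-6289 - \frac{59812}{23} + \frac{4940}{529}\right)}{1175330}} = \frac{1}{891709 - \frac{529}{1175330} \left(- \frac{4697617}{529}\right)} = \frac{1}{891709 + \frac{4697617}{1175330}} = \frac{1}{\frac{1048057036587}{1175330}} = \frac{1175330}{1048057036587}$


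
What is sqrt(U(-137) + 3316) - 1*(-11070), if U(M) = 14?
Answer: 11070 + 3*sqrt(370) ≈ 11128.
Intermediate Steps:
sqrt(U(-137) + 3316) - 1*(-11070) = sqrt(14 + 3316) - 1*(-11070) = sqrt(3330) + 11070 = 3*sqrt(370) + 11070 = 11070 + 3*sqrt(370)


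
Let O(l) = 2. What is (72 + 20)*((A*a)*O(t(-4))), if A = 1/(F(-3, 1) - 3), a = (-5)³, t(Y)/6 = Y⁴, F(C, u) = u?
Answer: 11500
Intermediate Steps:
t(Y) = 6*Y⁴
a = -125
A = -½ (A = 1/(1 - 3) = 1/(-2) = -½ ≈ -0.50000)
(72 + 20)*((A*a)*O(t(-4))) = (72 + 20)*(-½*(-125)*2) = 92*((125/2)*2) = 92*125 = 11500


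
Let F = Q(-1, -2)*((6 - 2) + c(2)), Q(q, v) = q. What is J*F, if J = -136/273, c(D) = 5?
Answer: 408/91 ≈ 4.4835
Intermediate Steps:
F = -9 (F = -((6 - 2) + 5) = -(4 + 5) = -1*9 = -9)
J = -136/273 (J = -136*1/273 = -136/273 ≈ -0.49817)
J*F = -136/273*(-9) = 408/91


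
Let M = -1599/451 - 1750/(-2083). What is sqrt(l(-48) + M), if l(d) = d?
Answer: I*sqrt(26620575443)/22913 ≈ 7.1208*I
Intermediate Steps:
M = -61987/22913 (M = -1599*1/451 - 1750*(-1/2083) = -39/11 + 1750/2083 = -61987/22913 ≈ -2.7053)
sqrt(l(-48) + M) = sqrt(-48 - 61987/22913) = sqrt(-1161811/22913) = I*sqrt(26620575443)/22913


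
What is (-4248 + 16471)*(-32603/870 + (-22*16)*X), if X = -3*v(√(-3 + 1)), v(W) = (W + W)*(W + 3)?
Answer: -45316564709/870 + 77444928*I*√2 ≈ -5.2088e+7 + 1.0952e+8*I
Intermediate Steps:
v(W) = 2*W*(3 + W) (v(W) = (2*W)*(3 + W) = 2*W*(3 + W))
X = -6*I*√2*(3 + I*√2) (X = -6*√(-3 + 1)*(3 + √(-3 + 1)) = -6*√(-2)*(3 + √(-2)) = -6*I*√2*(3 + I*√2) ≈ 12.0 - 25.456*I)
(-4248 + 16471)*(-32603/870 + (-22*16)*X) = (-4248 + 16471)*(-32603/870 + (-22*16)*(12 - 18*I*√2)) = 12223*(-32603*1/870 - 352*(12 - 18*I*√2)) = 12223*(-32603/870 + (-4224 + 6336*I*√2)) = 12223*(-3707483/870 + 6336*I*√2) = -45316564709/870 + 77444928*I*√2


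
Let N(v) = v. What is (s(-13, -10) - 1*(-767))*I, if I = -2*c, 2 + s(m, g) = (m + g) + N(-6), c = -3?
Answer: 4416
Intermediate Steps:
s(m, g) = -8 + g + m (s(m, g) = -2 + ((m + g) - 6) = -2 + ((g + m) - 6) = -2 + (-6 + g + m) = -8 + g + m)
I = 6 (I = -2*(-3) = 6)
(s(-13, -10) - 1*(-767))*I = ((-8 - 10 - 13) - 1*(-767))*6 = (-31 + 767)*6 = 736*6 = 4416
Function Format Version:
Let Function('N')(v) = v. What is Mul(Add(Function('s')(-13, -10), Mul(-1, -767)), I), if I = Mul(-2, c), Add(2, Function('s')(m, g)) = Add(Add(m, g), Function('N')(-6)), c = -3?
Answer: 4416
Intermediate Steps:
Function('s')(m, g) = Add(-8, g, m) (Function('s')(m, g) = Add(-2, Add(Add(m, g), -6)) = Add(-2, Add(Add(g, m), -6)) = Add(-2, Add(-6, g, m)) = Add(-8, g, m))
I = 6 (I = Mul(-2, -3) = 6)
Mul(Add(Function('s')(-13, -10), Mul(-1, -767)), I) = Mul(Add(Add(-8, -10, -13), Mul(-1, -767)), 6) = Mul(Add(-31, 767), 6) = Mul(736, 6) = 4416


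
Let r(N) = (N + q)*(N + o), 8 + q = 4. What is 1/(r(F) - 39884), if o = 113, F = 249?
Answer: 1/48806 ≈ 2.0489e-5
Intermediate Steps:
q = -4 (q = -8 + 4 = -4)
r(N) = (-4 + N)*(113 + N) (r(N) = (N - 4)*(N + 113) = (-4 + N)*(113 + N))
1/(r(F) - 39884) = 1/((-452 + 249² + 109*249) - 39884) = 1/((-452 + 62001 + 27141) - 39884) = 1/(88690 - 39884) = 1/48806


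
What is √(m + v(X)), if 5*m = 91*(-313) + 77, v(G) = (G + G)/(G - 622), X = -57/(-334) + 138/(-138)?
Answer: 6*I*√273167121761/41605 ≈ 75.374*I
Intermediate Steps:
X = -277/334 (X = -57*(-1/334) + 138*(-1/138) = 57/334 - 1 = -277/334 ≈ -0.82934)
v(G) = 2*G/(-622 + G) (v(G) = (2*G)/(-622 + G) = 2*G/(-622 + G))
m = -28406/5 (m = (91*(-313) + 77)/5 = (-28483 + 77)/5 = (⅕)*(-28406) = -28406/5 ≈ -5681.2)
√(m + v(X)) = √(-28406/5 + 2*(-277/334)/(-622 - 277/334)) = √(-28406/5 + 2*(-277/334)/(-208025/334)) = √(-28406/5 + 2*(-277/334)*(-334/208025)) = √(-28406/5 + 554/208025) = √(-1181831076/208025) = 6*I*√273167121761/41605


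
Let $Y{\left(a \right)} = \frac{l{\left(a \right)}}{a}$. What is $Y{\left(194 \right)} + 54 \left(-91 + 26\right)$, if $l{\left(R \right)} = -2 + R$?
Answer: $- \frac{340374}{97} \approx -3509.0$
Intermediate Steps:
$Y{\left(a \right)} = \frac{-2 + a}{a}$
$Y{\left(194 \right)} + 54 \left(-91 + 26\right) = \frac{-2 + 194}{194} + 54 \left(-91 + 26\right) = \frac{1}{194} \cdot 192 + 54 \left(-65\right) = \frac{96}{97} - 3510 = - \frac{340374}{97}$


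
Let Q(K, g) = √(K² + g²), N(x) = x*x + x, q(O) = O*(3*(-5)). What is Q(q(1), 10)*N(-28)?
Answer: 3780*√13 ≈ 13629.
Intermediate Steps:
q(O) = -15*O (q(O) = O*(-15) = -15*O)
N(x) = x + x² (N(x) = x² + x = x + x²)
Q(q(1), 10)*N(-28) = √((-15*1)² + 10²)*(-28*(1 - 28)) = √((-15)² + 100)*(-28*(-27)) = √(225 + 100)*756 = √325*756 = (5*√13)*756 = 3780*√13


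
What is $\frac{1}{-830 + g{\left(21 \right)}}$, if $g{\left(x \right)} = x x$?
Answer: $- \frac{1}{389} \approx -0.0025707$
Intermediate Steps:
$g{\left(x \right)} = x^{2}$
$\frac{1}{-830 + g{\left(21 \right)}} = \frac{1}{-830 + 21^{2}} = \frac{1}{-830 + 441} = \frac{1}{-389} = - \frac{1}{389}$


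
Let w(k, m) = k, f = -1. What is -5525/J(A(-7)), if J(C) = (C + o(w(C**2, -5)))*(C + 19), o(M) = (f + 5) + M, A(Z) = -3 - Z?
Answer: -5525/552 ≈ -10.009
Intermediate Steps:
o(M) = 4 + M (o(M) = (-1 + 5) + M = 4 + M)
J(C) = (19 + C)*(4 + C + C**2) (J(C) = (C + (4 + C**2))*(C + 19) = (4 + C + C**2)*(19 + C) = (19 + C)*(4 + C + C**2))
-5525/J(A(-7)) = -5525/(76 + (-3 - 1*(-7))**3 + 20*(-3 - 1*(-7))**2 + 23*(-3 - 1*(-7))) = -5525/(76 + (-3 + 7)**3 + 20*(-3 + 7)**2 + 23*(-3 + 7)) = -5525/(76 + 4**3 + 20*4**2 + 23*4) = -5525/(76 + 64 + 20*16 + 92) = -5525/(76 + 64 + 320 + 92) = -5525/552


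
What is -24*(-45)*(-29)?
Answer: -31320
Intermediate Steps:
-24*(-45)*(-29) = 1080*(-29) = -31320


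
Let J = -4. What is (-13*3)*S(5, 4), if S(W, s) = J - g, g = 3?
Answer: 273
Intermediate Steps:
S(W, s) = -7 (S(W, s) = -4 - 1*3 = -4 - 3 = -7)
(-13*3)*S(5, 4) = -13*3*(-7) = -39*(-7) = 273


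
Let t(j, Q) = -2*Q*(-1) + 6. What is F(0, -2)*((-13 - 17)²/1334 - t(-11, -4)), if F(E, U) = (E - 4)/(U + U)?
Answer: 1784/667 ≈ 2.6747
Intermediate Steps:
F(E, U) = (-4 + E)/(2*U) (F(E, U) = (-4 + E)/((2*U)) = (-4 + E)*(1/(2*U)) = (-4 + E)/(2*U))
t(j, Q) = 6 + 2*Q (t(j, Q) = -(-2)*Q + 6 = 2*Q + 6 = 6 + 2*Q)
F(0, -2)*((-13 - 17)²/1334 - t(-11, -4)) = ((½)*(-4 + 0)/(-2))*((-13 - 17)²/1334 - (6 + 2*(-4))) = ((½)*(-½)*(-4))*((-30)²*(1/1334) - (6 - 8)) = 1*(900*(1/1334) - 1*(-2)) = 1*(450/667 + 2) = 1*(1784/667) = 1784/667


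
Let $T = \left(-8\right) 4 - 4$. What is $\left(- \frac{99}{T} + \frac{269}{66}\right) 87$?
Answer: $\frac{26129}{44} \approx 593.84$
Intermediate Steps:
$T = -36$ ($T = -32 - 4 = -36$)
$\left(- \frac{99}{T} + \frac{269}{66}\right) 87 = \left(- \frac{99}{-36} + \frac{269}{66}\right) 87 = \left(\left(-99\right) \left(- \frac{1}{36}\right) + 269 \cdot \frac{1}{66}\right) 87 = \left(\frac{11}{4} + \frac{269}{66}\right) 87 = \frac{901}{132} \cdot 87 = \frac{26129}{44}$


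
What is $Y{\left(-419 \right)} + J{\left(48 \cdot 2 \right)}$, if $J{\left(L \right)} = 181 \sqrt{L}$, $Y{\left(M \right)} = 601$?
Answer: $601 + 724 \sqrt{6} \approx 2374.4$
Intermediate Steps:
$Y{\left(-419 \right)} + J{\left(48 \cdot 2 \right)} = 601 + 181 \sqrt{48 \cdot 2} = 601 + 181 \sqrt{96} = 601 + 181 \cdot 4 \sqrt{6} = 601 + 724 \sqrt{6}$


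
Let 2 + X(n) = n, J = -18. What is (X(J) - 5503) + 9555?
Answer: 4032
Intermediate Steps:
X(n) = -2 + n
(X(J) - 5503) + 9555 = ((-2 - 18) - 5503) + 9555 = (-20 - 5503) + 9555 = -5523 + 9555 = 4032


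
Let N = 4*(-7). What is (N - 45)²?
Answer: 5329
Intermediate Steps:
N = -28
(N - 45)² = (-28 - 45)² = (-73)² = 5329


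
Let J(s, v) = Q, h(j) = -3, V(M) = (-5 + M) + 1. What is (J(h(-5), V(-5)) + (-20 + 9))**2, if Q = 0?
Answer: 121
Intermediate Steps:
V(M) = -4 + M
J(s, v) = 0
(J(h(-5), V(-5)) + (-20 + 9))**2 = (0 + (-20 + 9))**2 = (0 - 11)**2 = (-11)**2 = 121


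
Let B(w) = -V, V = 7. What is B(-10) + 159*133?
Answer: 21140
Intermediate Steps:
B(w) = -7 (B(w) = -1*7 = -7)
B(-10) + 159*133 = -7 + 159*133 = -7 + 21147 = 21140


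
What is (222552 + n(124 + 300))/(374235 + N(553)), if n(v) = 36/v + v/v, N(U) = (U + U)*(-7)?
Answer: 23590627/38848258 ≈ 0.60725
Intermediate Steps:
N(U) = -14*U (N(U) = (2*U)*(-7) = -14*U)
n(v) = 1 + 36/v (n(v) = 36/v + 1 = 1 + 36/v)
(222552 + n(124 + 300))/(374235 + N(553)) = (222552 + (36 + (124 + 300))/(124 + 300))/(374235 - 14*553) = (222552 + (36 + 424)/424)/(374235 - 7742) = (222552 + (1/424)*460)/366493 = (222552 + 115/106)*(1/366493) = (23590627/106)*(1/366493) = 23590627/38848258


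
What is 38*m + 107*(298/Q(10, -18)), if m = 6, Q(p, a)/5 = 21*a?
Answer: 199517/945 ≈ 211.13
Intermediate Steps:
Q(p, a) = 105*a (Q(p, a) = 5*(21*a) = 105*a)
38*m + 107*(298/Q(10, -18)) = 38*6 + 107*(298/((105*(-18)))) = 228 + 107*(298/(-1890)) = 228 + 107*(298*(-1/1890)) = 228 + 107*(-149/945) = 228 - 15943/945 = 199517/945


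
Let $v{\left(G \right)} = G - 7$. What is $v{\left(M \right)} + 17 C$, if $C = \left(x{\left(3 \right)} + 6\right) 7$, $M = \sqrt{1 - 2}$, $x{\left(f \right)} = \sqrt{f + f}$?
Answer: $707 + i + 119 \sqrt{6} \approx 998.49 + 1.0 i$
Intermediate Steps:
$x{\left(f \right)} = \sqrt{2} \sqrt{f}$ ($x{\left(f \right)} = \sqrt{2 f} = \sqrt{2} \sqrt{f}$)
$M = i$ ($M = \sqrt{-1} = i \approx 1.0 i$)
$C = 42 + 7 \sqrt{6}$ ($C = \left(\sqrt{2} \sqrt{3} + 6\right) 7 = \left(\sqrt{6} + 6\right) 7 = \left(6 + \sqrt{6}\right) 7 = 42 + 7 \sqrt{6} \approx 59.146$)
$v{\left(G \right)} = -7 + G$ ($v{\left(G \right)} = G - 7 = -7 + G$)
$v{\left(M \right)} + 17 C = \left(-7 + i\right) + 17 \left(42 + 7 \sqrt{6}\right) = \left(-7 + i\right) + \left(714 + 119 \sqrt{6}\right) = 707 + i + 119 \sqrt{6}$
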